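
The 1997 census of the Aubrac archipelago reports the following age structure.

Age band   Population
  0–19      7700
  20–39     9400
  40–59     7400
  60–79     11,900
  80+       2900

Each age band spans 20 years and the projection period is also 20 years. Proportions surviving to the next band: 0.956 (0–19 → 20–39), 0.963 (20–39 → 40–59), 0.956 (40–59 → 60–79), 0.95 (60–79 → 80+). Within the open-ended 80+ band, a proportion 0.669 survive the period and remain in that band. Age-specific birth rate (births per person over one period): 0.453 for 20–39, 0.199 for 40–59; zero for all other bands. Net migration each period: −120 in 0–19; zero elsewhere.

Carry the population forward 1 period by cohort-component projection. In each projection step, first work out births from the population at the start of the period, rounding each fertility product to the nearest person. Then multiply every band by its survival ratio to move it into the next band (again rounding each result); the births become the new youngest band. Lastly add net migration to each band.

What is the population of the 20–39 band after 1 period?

(Groups numbered youngest = 1 to oldest = 5.)
Period 1.
Births: 9400 × 0.453 = 4258 ; 7400 × 0.199 = 1473 — total 5731
Group 2: 7700 × 0.956 = 7361
Group 3: 9400 × 0.963 = 9052
Group 4: 7400 × 0.956 = 7074
Group 5: 11900 × 0.95 + 2900 × 0.669 = 11305 + 1940 = 13245
Net migration: Group 1 − 120 → 5611
Population now: 0–19=5611, 20–39=7361, 40–59=9052, 60–79=7074, 80+=13245

7361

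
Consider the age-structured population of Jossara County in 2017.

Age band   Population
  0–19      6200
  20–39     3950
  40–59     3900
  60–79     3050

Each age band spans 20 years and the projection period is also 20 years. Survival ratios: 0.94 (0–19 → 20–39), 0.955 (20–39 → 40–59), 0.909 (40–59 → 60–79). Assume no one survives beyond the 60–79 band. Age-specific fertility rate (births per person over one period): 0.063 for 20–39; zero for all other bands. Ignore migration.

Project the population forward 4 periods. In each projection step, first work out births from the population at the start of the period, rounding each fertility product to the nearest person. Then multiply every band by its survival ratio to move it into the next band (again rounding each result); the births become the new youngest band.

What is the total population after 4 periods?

Period 1.
Births: 3950 × 0.063 = 249
20–39: 6200 × 0.94 = 5828
40–59: 3950 × 0.955 = 3772
60–79: 3900 × 0.909 = 3545
→ [249, 5828, 3772, 3545]
Period 2.
Births: 5828 × 0.063 = 367
20–39: 249 × 0.94 = 234
40–59: 5828 × 0.955 = 5566
60–79: 3772 × 0.909 = 3429
→ [367, 234, 5566, 3429]
Period 3.
Births: 234 × 0.063 = 15
20–39: 367 × 0.94 = 345
40–59: 234 × 0.955 = 223
60–79: 5566 × 0.909 = 5059
→ [15, 345, 223, 5059]
Period 4.
Births: 345 × 0.063 = 22
20–39: 15 × 0.94 = 14
40–59: 345 × 0.955 = 329
60–79: 223 × 0.909 = 203
→ [22, 14, 329, 203]
Total after period 4: 22 + 14 + 329 + 203 = 568

568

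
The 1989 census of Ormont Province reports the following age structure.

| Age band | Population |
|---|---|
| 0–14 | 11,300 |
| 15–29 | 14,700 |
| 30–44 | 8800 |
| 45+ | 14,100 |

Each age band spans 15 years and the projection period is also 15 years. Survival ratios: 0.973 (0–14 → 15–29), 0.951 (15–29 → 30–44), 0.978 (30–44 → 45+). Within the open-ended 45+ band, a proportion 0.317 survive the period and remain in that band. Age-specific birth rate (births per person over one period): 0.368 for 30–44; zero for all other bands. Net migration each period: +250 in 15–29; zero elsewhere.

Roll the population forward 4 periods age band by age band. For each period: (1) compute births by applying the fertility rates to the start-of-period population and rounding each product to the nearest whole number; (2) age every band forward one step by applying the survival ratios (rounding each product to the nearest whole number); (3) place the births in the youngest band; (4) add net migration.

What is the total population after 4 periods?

18536

After projecting period 1:
Births: 8800 × 0.368 = 3238
15–29: 11300 × 0.973 = 10995
30–44: 14700 × 0.951 = 13980
45+: 8800 × 0.978 + 14100 × 0.317 = 8606 + 4470 = 13076
Net migration: 15–29 + 250 → 11245
→ [3238, 11245, 13980, 13076]
After projecting period 2:
Births: 13980 × 0.368 = 5145
15–29: 3238 × 0.973 = 3151
30–44: 11245 × 0.951 = 10694
45+: 13980 × 0.978 + 13076 × 0.317 = 13672 + 4145 = 17817
Net migration: 15–29 + 250 → 3401
→ [5145, 3401, 10694, 17817]
After projecting period 3:
Births: 10694 × 0.368 = 3935
15–29: 5145 × 0.973 = 5006
30–44: 3401 × 0.951 = 3234
45+: 10694 × 0.978 + 17817 × 0.317 = 10459 + 5648 = 16107
Net migration: 15–29 + 250 → 5256
→ [3935, 5256, 3234, 16107]
After projecting period 4:
Births: 3234 × 0.368 = 1190
15–29: 3935 × 0.973 = 3829
30–44: 5256 × 0.951 = 4998
45+: 3234 × 0.978 + 16107 × 0.317 = 3163 + 5106 = 8269
Net migration: 15–29 + 250 → 4079
→ [1190, 4079, 4998, 8269]
Total after period 4: 1190 + 4079 + 4998 + 8269 = 18536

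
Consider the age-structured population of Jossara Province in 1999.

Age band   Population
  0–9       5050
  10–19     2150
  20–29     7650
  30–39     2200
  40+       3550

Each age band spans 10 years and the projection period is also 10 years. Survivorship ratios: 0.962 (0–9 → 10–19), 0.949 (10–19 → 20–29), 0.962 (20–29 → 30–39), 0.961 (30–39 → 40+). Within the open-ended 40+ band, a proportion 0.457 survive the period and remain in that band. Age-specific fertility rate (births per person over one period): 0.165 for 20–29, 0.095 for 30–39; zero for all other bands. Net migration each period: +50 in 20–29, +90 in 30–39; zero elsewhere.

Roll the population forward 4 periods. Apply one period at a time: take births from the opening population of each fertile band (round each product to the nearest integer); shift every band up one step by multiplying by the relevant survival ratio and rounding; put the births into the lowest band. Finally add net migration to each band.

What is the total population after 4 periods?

Period 1.
Births: 7650 × 0.165 = 1262 ; 2200 × 0.095 = 209 → total 1471
10–19: 5050 × 0.962 = 4858
20–29: 2150 × 0.949 = 2040
30–39: 7650 × 0.962 = 7359
40+: 2200 × 0.961 + 3550 × 0.457 = 2114 + 1622 = 3736
Net migration: 20–29 + 50 → 2090; 30–39 + 90 → 7449
→ [1471, 4858, 2090, 7449, 3736]
Period 2.
Births: 2090 × 0.165 = 345 ; 7449 × 0.095 = 708 → total 1053
10–19: 1471 × 0.962 = 1415
20–29: 4858 × 0.949 = 4610
30–39: 2090 × 0.962 = 2011
40+: 7449 × 0.961 + 3736 × 0.457 = 7158 + 1707 = 8865
Net migration: 20–29 + 50 → 4660; 30–39 + 90 → 2101
→ [1053, 1415, 4660, 2101, 8865]
Period 3.
Births: 4660 × 0.165 = 769 ; 2101 × 0.095 = 200 → total 969
10–19: 1053 × 0.962 = 1013
20–29: 1415 × 0.949 = 1343
30–39: 4660 × 0.962 = 4483
40+: 2101 × 0.961 + 8865 × 0.457 = 2019 + 4051 = 6070
Net migration: 20–29 + 50 → 1393; 30–39 + 90 → 4573
→ [969, 1013, 1393, 4573, 6070]
Period 4.
Births: 1393 × 0.165 = 230 ; 4573 × 0.095 = 434 → total 664
10–19: 969 × 0.962 = 932
20–29: 1013 × 0.949 = 961
30–39: 1393 × 0.962 = 1340
40+: 4573 × 0.961 + 6070 × 0.457 = 4395 + 2774 = 7169
Net migration: 20–29 + 50 → 1011; 30–39 + 90 → 1430
→ [664, 932, 1011, 1430, 7169]
Total after period 4: 664 + 932 + 1011 + 1430 + 7169 = 11206

11206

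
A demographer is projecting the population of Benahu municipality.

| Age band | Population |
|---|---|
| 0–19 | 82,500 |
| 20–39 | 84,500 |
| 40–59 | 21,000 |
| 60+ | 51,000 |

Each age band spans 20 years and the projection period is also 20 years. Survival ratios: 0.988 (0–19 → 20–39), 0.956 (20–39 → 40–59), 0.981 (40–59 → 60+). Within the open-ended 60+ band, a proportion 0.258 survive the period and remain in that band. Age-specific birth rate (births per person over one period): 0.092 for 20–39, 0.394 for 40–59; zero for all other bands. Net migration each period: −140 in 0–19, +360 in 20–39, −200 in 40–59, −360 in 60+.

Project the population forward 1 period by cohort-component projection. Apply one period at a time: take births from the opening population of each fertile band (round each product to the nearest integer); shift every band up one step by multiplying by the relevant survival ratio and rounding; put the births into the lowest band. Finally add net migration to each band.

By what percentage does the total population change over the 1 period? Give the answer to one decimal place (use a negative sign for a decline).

-11.4

Period 1:
Births: 84500 × 0.092 = 7774, 21000 × 0.394 = 8274 — total 16048
20–39: 82500 × 0.988 = 81510
40–59: 84500 × 0.956 = 80782
60+: 21000 × 0.981 + 51000 × 0.258 = 20601 + 13158 = 33759
Net migration: 0–19 − 140 → 15908; 20–39 + 360 → 81870; 40–59 − 200 → 80582; 60+ − 360 → 33399
Giving 15908 / 81870 / 80582 / 33399.
Total: 239000 → 211759; change = -27241; percentage change = -11.4%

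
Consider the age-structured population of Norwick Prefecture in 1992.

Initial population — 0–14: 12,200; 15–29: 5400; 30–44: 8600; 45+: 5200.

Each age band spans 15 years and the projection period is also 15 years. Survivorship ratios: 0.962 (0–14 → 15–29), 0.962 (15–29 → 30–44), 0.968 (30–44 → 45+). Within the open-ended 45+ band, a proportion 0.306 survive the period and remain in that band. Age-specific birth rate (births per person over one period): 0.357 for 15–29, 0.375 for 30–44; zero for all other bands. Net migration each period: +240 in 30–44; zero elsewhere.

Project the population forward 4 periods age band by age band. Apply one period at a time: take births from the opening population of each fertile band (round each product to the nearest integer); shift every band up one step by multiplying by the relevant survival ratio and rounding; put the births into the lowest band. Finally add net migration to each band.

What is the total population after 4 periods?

— Period 1 —
Births: 5400 × 0.357 = 1928  |  8600 × 0.375 = 3225 ⇒ total 5153
15–29: 12200 × 0.962 = 11736
30–44: 5400 × 0.962 = 5195
45+: 8600 × 0.968 + 5200 × 0.306 = 8325 + 1591 = 9916
Net migration: 30–44 + 240 → 5435
→ [5153, 11736, 5435, 9916]
— Period 2 —
Births: 11736 × 0.357 = 4190  |  5435 × 0.375 = 2038 ⇒ total 6228
15–29: 5153 × 0.962 = 4957
30–44: 11736 × 0.962 = 11290
45+: 5435 × 0.968 + 9916 × 0.306 = 5261 + 3034 = 8295
Net migration: 30–44 + 240 → 11530
→ [6228, 4957, 11530, 8295]
— Period 3 —
Births: 4957 × 0.357 = 1770  |  11530 × 0.375 = 4324 ⇒ total 6094
15–29: 6228 × 0.962 = 5991
30–44: 4957 × 0.962 = 4769
45+: 11530 × 0.968 + 8295 × 0.306 = 11161 + 2538 = 13699
Net migration: 30–44 + 240 → 5009
→ [6094, 5991, 5009, 13699]
— Period 4 —
Births: 5991 × 0.357 = 2139  |  5009 × 0.375 = 1878 ⇒ total 4017
15–29: 6094 × 0.962 = 5862
30–44: 5991 × 0.962 = 5763
45+: 5009 × 0.968 + 13699 × 0.306 = 4849 + 4192 = 9041
Net migration: 30–44 + 240 → 6003
→ [4017, 5862, 6003, 9041]
Total after period 4: 4017 + 5862 + 6003 + 9041 = 24923

24923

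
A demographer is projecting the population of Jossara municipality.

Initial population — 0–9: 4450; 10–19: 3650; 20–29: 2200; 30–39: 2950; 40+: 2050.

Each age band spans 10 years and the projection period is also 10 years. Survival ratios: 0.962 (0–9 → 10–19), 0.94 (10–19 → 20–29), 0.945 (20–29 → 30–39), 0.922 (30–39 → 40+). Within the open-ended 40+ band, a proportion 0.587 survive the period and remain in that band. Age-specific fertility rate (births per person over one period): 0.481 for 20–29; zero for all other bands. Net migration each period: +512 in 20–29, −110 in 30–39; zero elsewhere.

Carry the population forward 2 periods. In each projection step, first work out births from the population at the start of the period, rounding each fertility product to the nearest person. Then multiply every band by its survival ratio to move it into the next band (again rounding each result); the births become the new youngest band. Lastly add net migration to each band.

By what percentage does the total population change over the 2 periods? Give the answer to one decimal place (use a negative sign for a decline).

After projecting period 1:
Births: 2200 * 0.481 = 1058
10–19: 4450 * 0.962 = 4281
20–29: 3650 * 0.94 = 3431
30–39: 2200 * 0.945 = 2079
40+: 2950 * 0.922 + 2050 * 0.587 = 2720 + 1203 = 3923
Net migration: 20–29 + 512 → 3943; 30–39 − 110 → 1969
→ [1058, 4281, 3943, 1969, 3923]
After projecting period 2:
Births: 3943 * 0.481 = 1897
10–19: 1058 * 0.962 = 1018
20–29: 4281 * 0.94 = 4024
30–39: 3943 * 0.945 = 3726
40+: 1969 * 0.922 + 3923 * 0.587 = 1815 + 2303 = 4118
Net migration: 20–29 + 512 → 4536; 30–39 − 110 → 3616
→ [1897, 1018, 4536, 3616, 4118]
Total: 15300 → 15185; change = -115; percentage change = -0.8%

-0.8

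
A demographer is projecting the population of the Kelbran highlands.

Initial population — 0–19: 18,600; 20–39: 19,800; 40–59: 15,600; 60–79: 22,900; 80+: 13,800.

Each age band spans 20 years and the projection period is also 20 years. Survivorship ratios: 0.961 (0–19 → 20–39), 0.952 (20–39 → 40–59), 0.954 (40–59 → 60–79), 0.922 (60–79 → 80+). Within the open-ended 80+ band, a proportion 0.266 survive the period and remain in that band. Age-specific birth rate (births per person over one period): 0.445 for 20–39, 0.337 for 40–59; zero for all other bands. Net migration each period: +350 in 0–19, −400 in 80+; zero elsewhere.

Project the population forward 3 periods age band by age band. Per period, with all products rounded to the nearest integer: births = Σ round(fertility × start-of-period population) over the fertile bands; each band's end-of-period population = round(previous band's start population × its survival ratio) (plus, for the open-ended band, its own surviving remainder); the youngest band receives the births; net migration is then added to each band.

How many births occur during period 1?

(Groups numbered youngest = 1 to oldest = 5.)
After projecting period 1:
Births: 19800 × 0.445 = 8811  |  15600 × 0.337 = 5257 → 14068
Group 2: 18600 × 0.961 = 17875
Group 3: 19800 × 0.952 = 18850
Group 4: 15600 × 0.954 = 14882
Group 5: 22900 × 0.922 + 13800 × 0.266 = 21114 + 3671 = 24785
Net migration: Group 1 + 350 → 14418; Group 5 − 400 → 24385
Population now: 0–19=14418, 20–39=17875, 40–59=18850, 60–79=14882, 80+=24385

14068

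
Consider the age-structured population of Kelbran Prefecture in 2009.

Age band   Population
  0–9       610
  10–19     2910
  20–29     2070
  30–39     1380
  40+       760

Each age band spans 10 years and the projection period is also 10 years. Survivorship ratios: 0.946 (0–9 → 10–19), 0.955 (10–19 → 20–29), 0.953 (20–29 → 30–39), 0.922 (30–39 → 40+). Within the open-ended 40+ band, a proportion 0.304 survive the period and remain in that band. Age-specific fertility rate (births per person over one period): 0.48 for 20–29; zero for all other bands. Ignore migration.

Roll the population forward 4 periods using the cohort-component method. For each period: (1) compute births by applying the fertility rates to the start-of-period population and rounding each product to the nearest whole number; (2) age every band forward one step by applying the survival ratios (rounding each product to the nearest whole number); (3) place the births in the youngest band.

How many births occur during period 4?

431

Call the bands 1 to 5, youngest first.
Period 1:
Births: 2070 × 0.48 = 994
Band 2: 610 × 0.946 = 577
Band 3: 2910 × 0.955 = 2779
Band 4: 2070 × 0.953 = 1973
Band 5: 1380 × 0.922 + 760 × 0.304 = 1272 + 231 = 1503
Population now: 0–9=994, 10–19=577, 20–29=2779, 30–39=1973, 40+=1503
Period 2:
Births: 2779 × 0.48 = 1334
Band 2: 994 × 0.946 = 940
Band 3: 577 × 0.955 = 551
Band 4: 2779 × 0.953 = 2648
Band 5: 1973 × 0.922 + 1503 × 0.304 = 1819 + 457 = 2276
Population now: 0–9=1334, 10–19=940, 20–29=551, 30–39=2648, 40+=2276
Period 3:
Births: 551 × 0.48 = 264
Band 2: 1334 × 0.946 = 1262
Band 3: 940 × 0.955 = 898
Band 4: 551 × 0.953 = 525
Band 5: 2648 × 0.922 + 2276 × 0.304 = 2441 + 692 = 3133
Population now: 0–9=264, 10–19=1262, 20–29=898, 30–39=525, 40+=3133
Period 4:
Births: 898 × 0.48 = 431
Band 2: 264 × 0.946 = 250
Band 3: 1262 × 0.955 = 1205
Band 4: 898 × 0.953 = 856
Band 5: 525 × 0.922 + 3133 × 0.304 = 484 + 952 = 1436
Population now: 0–9=431, 10–19=250, 20–29=1205, 30–39=856, 40+=1436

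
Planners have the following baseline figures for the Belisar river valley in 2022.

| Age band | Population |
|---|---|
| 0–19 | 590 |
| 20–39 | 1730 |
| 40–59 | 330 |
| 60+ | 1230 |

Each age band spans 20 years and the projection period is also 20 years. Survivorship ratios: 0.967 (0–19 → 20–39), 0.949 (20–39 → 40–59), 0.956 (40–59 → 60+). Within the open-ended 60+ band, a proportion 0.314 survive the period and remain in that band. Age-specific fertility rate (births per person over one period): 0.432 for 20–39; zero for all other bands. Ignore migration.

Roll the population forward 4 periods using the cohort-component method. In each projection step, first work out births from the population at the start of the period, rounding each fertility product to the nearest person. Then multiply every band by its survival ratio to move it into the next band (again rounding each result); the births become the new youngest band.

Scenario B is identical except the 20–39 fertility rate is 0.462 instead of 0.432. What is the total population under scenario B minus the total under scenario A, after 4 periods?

Let band 1 be 0–19 through band 4 = 60+.
[period 1]
Births: 1730 × 0.432 = 747
Band 2: 590 × 0.967 = 571
Band 3: 1730 × 0.949 = 1642
Band 4: 330 × 0.956 + 1230 × 0.314 = 315 + 386 = 701
Giving 747 / 571 / 1642 / 701.
[period 2]
Births: 571 × 0.432 = 247
Band 2: 747 × 0.967 = 722
Band 3: 571 × 0.949 = 542
Band 4: 1642 × 0.956 + 701 × 0.314 = 1570 + 220 = 1790
Giving 247 / 722 / 542 / 1790.
[period 3]
Births: 722 × 0.432 = 312
Band 2: 247 × 0.967 = 239
Band 3: 722 × 0.949 = 685
Band 4: 542 × 0.956 + 1790 × 0.314 = 518 + 562 = 1080
Giving 312 / 239 / 685 / 1080.
[period 4]
Births: 239 × 0.432 = 103
Band 2: 312 × 0.967 = 302
Band 3: 239 × 0.949 = 227
Band 4: 685 × 0.956 + 1080 × 0.314 = 655 + 339 = 994
Giving 103 / 302 / 227 / 994.
Scenario A total after 4 periods: 1626
Scenario B projection —
[period 1]
Births: 1730 × 0.462 = 799
Band 2: 590 × 0.967 = 571
Band 3: 1730 × 0.949 = 1642
Band 4: 330 × 0.956 + 1230 × 0.314 = 315 + 386 = 701
Giving 799 / 571 / 1642 / 701.
[period 2]
Births: 571 × 0.462 = 264
Band 2: 799 × 0.967 = 773
Band 3: 571 × 0.949 = 542
Band 4: 1642 × 0.956 + 701 × 0.314 = 1570 + 220 = 1790
Giving 264 / 773 / 542 / 1790.
[period 3]
Births: 773 × 0.462 = 357
Band 2: 264 × 0.967 = 255
Band 3: 773 × 0.949 = 734
Band 4: 542 × 0.956 + 1790 × 0.314 = 518 + 562 = 1080
Giving 357 / 255 / 734 / 1080.
[period 4]
Births: 255 × 0.462 = 118
Band 2: 357 × 0.967 = 345
Band 3: 255 × 0.949 = 242
Band 4: 734 × 0.956 + 1080 × 0.314 = 702 + 339 = 1041
Giving 118 / 345 / 242 / 1041.
Scenario B total after 4 periods: 1746
Difference B − A = 1746 − 1626 = 120

120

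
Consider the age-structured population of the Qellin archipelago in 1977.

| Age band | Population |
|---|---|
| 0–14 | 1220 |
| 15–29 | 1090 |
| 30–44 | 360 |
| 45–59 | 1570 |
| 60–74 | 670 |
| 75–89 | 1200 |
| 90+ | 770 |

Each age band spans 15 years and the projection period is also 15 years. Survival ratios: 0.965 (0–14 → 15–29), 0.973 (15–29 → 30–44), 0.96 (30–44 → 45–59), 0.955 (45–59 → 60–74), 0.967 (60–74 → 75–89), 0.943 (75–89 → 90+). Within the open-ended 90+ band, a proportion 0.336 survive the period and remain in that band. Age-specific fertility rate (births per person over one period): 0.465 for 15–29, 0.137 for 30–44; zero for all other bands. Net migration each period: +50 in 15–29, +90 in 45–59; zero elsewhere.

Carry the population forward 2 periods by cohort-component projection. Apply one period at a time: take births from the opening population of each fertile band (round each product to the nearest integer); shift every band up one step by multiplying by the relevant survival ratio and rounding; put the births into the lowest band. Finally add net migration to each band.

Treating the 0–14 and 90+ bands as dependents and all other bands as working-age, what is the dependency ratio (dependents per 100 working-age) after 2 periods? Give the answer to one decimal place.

— Period 1 —
Births: 1090 * 0.465 = 507, 360 * 0.137 = 49 → 556
15–29: 1220 * 0.965 = 1177
30–44: 1090 * 0.973 = 1061
45–59: 360 * 0.96 = 346
60–74: 1570 * 0.955 = 1499
75–89: 670 * 0.967 = 648
90+: 1200 * 0.943 + 770 * 0.336 = 1132 + 259 = 1391
Net migration: 15–29 + 50 → 1227; 45–59 + 90 → 436
→ [556, 1227, 1061, 436, 1499, 648, 1391]
— Period 2 —
Births: 1227 * 0.465 = 571, 1061 * 0.137 = 145 → 716
15–29: 556 * 0.965 = 537
30–44: 1227 * 0.973 = 1194
45–59: 1061 * 0.96 = 1019
60–74: 436 * 0.955 = 416
75–89: 1499 * 0.967 = 1450
90+: 648 * 0.943 + 1391 * 0.336 = 611 + 467 = 1078
Net migration: 15–29 + 50 → 587; 45–59 + 90 → 1109
→ [716, 587, 1194, 1109, 416, 1450, 1078]
Dependents (band 0–14 + band 90+) = 716 + 1078 = 1794; working-age = 4756; ratio = 1794/4756 × 100 = 37.7

37.7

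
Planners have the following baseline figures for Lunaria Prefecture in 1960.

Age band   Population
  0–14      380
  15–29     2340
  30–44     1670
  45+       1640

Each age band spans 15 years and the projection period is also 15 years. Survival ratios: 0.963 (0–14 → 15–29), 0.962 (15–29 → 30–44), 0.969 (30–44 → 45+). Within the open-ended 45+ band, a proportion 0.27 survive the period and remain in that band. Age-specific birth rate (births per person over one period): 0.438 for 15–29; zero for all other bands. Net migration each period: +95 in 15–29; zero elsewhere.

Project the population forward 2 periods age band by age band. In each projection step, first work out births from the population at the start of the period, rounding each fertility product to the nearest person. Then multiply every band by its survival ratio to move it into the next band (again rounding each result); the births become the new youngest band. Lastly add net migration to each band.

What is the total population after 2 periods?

Let band 1 be 0–14 through band 4 = 45+.
After projecting period 1:
Births: 2340 × 0.438 = 1025
Band 2: 380 × 0.963 = 366
Band 3: 2340 × 0.962 = 2251
Band 4: 1670 × 0.969 + 1640 × 0.27 = 1618 + 443 = 2061
Net migration: Band 2 + 95 → 461
→ [1025, 461, 2251, 2061]
After projecting period 2:
Births: 461 × 0.438 = 202
Band 2: 1025 × 0.963 = 987
Band 3: 461 × 0.962 = 443
Band 4: 2251 × 0.969 + 2061 × 0.27 = 2181 + 556 = 2737
Net migration: Band 2 + 95 → 1082
→ [202, 1082, 443, 2737]
Total after period 2: 202 + 1082 + 443 + 2737 = 4464

4464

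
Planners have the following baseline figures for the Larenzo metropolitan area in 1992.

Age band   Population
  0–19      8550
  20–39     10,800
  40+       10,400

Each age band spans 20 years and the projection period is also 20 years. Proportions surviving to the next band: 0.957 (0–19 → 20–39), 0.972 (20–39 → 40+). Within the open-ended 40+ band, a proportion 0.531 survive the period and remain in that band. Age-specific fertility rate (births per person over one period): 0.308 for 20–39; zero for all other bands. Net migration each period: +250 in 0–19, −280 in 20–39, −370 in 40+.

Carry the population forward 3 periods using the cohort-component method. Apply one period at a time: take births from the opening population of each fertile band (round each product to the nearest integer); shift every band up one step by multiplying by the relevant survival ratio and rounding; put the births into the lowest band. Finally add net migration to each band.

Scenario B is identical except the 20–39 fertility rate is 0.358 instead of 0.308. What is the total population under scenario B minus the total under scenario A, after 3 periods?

Period 1:
Births: 10800 × 0.308 = 3326
20–39: 8550 × 0.957 = 8182
40+: 10800 × 0.972 + 10400 × 0.531 = 10498 + 5522 = 16020
Net migration: 0–19 + 250 → 3576; 20–39 − 280 → 7902; 40+ − 370 → 15650
Population now: 0–19=3576, 20–39=7902, 40+=15650
Period 2:
Births: 7902 × 0.308 = 2434
20–39: 3576 × 0.957 = 3422
40+: 7902 × 0.972 + 15650 × 0.531 = 7681 + 8310 = 15991
Net migration: 0–19 + 250 → 2684; 20–39 − 280 → 3142; 40+ − 370 → 15621
Population now: 0–19=2684, 20–39=3142, 40+=15621
Period 3:
Births: 3142 × 0.308 = 968
20–39: 2684 × 0.957 = 2569
40+: 3142 × 0.972 + 15621 × 0.531 = 3054 + 8295 = 11349
Net migration: 0–19 + 250 → 1218; 20–39 − 280 → 2289; 40+ − 370 → 10979
Population now: 0–19=1218, 20–39=2289, 40+=10979
Scenario A total after 3 periods: 14486
Scenario B projection —
Period 1:
Births: 10800 × 0.358 = 3866
20–39: 8550 × 0.957 = 8182
40+: 10800 × 0.972 + 10400 × 0.531 = 10498 + 5522 = 16020
Net migration: 0–19 + 250 → 4116; 20–39 − 280 → 7902; 40+ − 370 → 15650
Population now: 0–19=4116, 20–39=7902, 40+=15650
Period 2:
Births: 7902 × 0.358 = 2829
20–39: 4116 × 0.957 = 3939
40+: 7902 × 0.972 + 15650 × 0.531 = 7681 + 8310 = 15991
Net migration: 0–19 + 250 → 3079; 20–39 − 280 → 3659; 40+ − 370 → 15621
Population now: 0–19=3079, 20–39=3659, 40+=15621
Period 3:
Births: 3659 × 0.358 = 1310
20–39: 3079 × 0.957 = 2947
40+: 3659 × 0.972 + 15621 × 0.531 = 3557 + 8295 = 11852
Net migration: 0–19 + 250 → 1560; 20–39 − 280 → 2667; 40+ − 370 → 11482
Population now: 0–19=1560, 20–39=2667, 40+=11482
Scenario B total after 3 periods: 15709
Difference B − A = 15709 − 14486 = 1223

1223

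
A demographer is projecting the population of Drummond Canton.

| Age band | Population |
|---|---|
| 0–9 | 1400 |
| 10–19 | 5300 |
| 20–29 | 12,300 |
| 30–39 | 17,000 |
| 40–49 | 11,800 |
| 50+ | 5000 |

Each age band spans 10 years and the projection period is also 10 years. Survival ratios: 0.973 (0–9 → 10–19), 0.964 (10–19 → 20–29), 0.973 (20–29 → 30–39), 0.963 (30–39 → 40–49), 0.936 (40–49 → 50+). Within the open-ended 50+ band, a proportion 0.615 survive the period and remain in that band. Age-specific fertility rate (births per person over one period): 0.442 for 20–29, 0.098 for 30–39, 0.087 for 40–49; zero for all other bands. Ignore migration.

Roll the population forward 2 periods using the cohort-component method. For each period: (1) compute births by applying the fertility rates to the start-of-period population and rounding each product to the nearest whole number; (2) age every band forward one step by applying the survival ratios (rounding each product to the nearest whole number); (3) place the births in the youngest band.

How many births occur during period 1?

Call the groups 1 to 6, youngest first.
After projecting period 1:
Births: 12300 × 0.442 = 5437 ; 17000 × 0.098 = 1666 ; 11800 × 0.087 = 1027 → 8130
Group 2: 1400 × 0.973 = 1362
Group 3: 5300 × 0.964 = 5109
Group 4: 12300 × 0.973 = 11968
Group 5: 17000 × 0.963 = 16371
Group 6: 11800 × 0.936 + 5000 × 0.615 = 11045 + 3075 = 14120
Giving 8130 / 1362 / 5109 / 11968 / 16371 / 14120.

8130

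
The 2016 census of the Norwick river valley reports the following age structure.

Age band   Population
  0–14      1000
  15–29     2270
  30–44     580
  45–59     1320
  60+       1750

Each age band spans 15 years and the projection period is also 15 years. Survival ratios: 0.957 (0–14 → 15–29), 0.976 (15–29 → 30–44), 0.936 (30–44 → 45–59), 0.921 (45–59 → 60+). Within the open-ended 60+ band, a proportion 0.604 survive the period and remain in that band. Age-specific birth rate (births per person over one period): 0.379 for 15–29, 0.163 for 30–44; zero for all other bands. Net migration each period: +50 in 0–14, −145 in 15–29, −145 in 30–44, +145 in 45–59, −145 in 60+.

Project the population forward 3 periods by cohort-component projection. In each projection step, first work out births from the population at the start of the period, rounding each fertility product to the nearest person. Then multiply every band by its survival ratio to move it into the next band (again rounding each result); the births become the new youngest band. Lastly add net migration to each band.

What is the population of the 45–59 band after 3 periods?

Call the groups 1 to 5, youngest first.
After projecting period 1:
Births: 2270 × 0.379 = 860, 580 × 0.163 = 95 → 955
Group 2: 1000 × 0.957 = 957
Group 3: 2270 × 0.976 = 2216
Group 4: 580 × 0.936 = 543
Group 5: 1320 × 0.921 + 1750 × 0.604 = 1216 + 1057 = 2273
Net migration: Group 1 + 50 → 1005; Group 2 − 145 → 812; Group 3 − 145 → 2071; Group 4 + 145 → 688; Group 5 − 145 → 2128
Giving 1005 / 812 / 2071 / 688 / 2128.
After projecting period 2:
Births: 812 × 0.379 = 308, 2071 × 0.163 = 338 → 646
Group 2: 1005 × 0.957 = 962
Group 3: 812 × 0.976 = 793
Group 4: 2071 × 0.936 = 1938
Group 5: 688 × 0.921 + 2128 × 0.604 = 634 + 1285 = 1919
Net migration: Group 1 + 50 → 696; Group 2 − 145 → 817; Group 3 − 145 → 648; Group 4 + 145 → 2083; Group 5 − 145 → 1774
Giving 696 / 817 / 648 / 2083 / 1774.
After projecting period 3:
Births: 817 × 0.379 = 310, 648 × 0.163 = 106 → 416
Group 2: 696 × 0.957 = 666
Group 3: 817 × 0.976 = 797
Group 4: 648 × 0.936 = 607
Group 5: 2083 × 0.921 + 1774 × 0.604 = 1918 + 1071 = 2989
Net migration: Group 1 + 50 → 466; Group 2 − 145 → 521; Group 3 − 145 → 652; Group 4 + 145 → 752; Group 5 − 145 → 2844
Giving 466 / 521 / 652 / 752 / 2844.

752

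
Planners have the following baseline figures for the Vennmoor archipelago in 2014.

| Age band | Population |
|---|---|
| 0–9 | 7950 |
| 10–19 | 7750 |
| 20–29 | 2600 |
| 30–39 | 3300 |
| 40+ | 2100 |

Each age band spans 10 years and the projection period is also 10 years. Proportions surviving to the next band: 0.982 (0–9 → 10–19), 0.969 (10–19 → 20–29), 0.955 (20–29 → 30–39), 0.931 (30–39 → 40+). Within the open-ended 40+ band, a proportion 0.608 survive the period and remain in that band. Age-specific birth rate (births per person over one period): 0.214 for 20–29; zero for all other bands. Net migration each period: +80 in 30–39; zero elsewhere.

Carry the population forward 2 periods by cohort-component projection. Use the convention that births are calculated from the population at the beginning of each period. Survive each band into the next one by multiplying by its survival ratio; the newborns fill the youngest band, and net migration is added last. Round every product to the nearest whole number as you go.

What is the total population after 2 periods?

— Period 1 —
Births: 2600 * 0.214 = 556
10–19: 7950 * 0.982 = 7807
20–29: 7750 * 0.969 = 7510
30–39: 2600 * 0.955 = 2483
40+: 3300 * 0.931 + 2100 * 0.608 = 3072 + 1277 = 4349
Net migration: 30–39 + 80 → 2563
Population now: 0–9=556, 10–19=7807, 20–29=7510, 30–39=2563, 40+=4349
— Period 2 —
Births: 7510 * 0.214 = 1607
10–19: 556 * 0.982 = 546
20–29: 7807 * 0.969 = 7565
30–39: 7510 * 0.955 = 7172
40+: 2563 * 0.931 + 4349 * 0.608 = 2386 + 2644 = 5030
Net migration: 30–39 + 80 → 7252
Population now: 0–9=1607, 10–19=546, 20–29=7565, 30–39=7252, 40+=5030
Total after period 2: 1607 + 546 + 7565 + 7252 + 5030 = 22000

22000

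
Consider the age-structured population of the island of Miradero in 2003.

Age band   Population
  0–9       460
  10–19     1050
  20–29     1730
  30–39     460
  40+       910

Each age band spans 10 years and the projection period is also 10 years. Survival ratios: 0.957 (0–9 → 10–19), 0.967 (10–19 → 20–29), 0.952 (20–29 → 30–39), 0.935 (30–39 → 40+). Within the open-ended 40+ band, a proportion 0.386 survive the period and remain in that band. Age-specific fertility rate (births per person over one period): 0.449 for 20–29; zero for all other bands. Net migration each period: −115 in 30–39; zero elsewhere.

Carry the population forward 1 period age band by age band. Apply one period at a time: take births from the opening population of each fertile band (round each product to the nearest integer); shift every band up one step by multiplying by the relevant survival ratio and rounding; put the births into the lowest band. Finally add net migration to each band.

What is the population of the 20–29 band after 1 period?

[period 1]
Births: 1730 * 0.449 = 777
10–19: 460 * 0.957 = 440
20–29: 1050 * 0.967 = 1015
30–39: 1730 * 0.952 = 1647
40+: 460 * 0.935 + 910 * 0.386 = 430 + 351 = 781
Net migration: 30–39 − 115 → 1532
Population now: 0–9=777, 10–19=440, 20–29=1015, 30–39=1532, 40+=781

1015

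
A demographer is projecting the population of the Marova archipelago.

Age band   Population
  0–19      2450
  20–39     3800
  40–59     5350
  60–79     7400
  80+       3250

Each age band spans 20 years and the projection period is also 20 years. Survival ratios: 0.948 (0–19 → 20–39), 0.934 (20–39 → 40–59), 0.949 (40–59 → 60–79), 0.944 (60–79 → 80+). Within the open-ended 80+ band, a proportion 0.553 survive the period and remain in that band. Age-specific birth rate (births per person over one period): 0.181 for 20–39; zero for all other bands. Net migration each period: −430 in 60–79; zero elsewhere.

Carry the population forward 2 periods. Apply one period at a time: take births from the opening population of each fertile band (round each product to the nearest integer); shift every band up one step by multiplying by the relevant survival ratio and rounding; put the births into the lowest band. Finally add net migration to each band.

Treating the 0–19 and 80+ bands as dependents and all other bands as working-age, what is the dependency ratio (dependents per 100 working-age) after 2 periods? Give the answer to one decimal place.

— Period 1 —
Births: 3800 × 0.181 = 688
20–39: 2450 × 0.948 = 2323
40–59: 3800 × 0.934 = 3549
60–79: 5350 × 0.949 = 5077
80+: 7400 × 0.944 + 3250 × 0.553 = 6986 + 1797 = 8783
Net migration: 60–79 − 430 → 4647
End of period: [688, 2323, 3549, 4647, 8783]
— Period 2 —
Births: 2323 × 0.181 = 420
20–39: 688 × 0.948 = 652
40–59: 2323 × 0.934 = 2170
60–79: 3549 × 0.949 = 3368
80+: 4647 × 0.944 + 8783 × 0.553 = 4387 + 4857 = 9244
Net migration: 60–79 − 430 → 2938
End of period: [420, 652, 2170, 2938, 9244]
Dependents (band 0–19 + band 80+) = 420 + 9244 = 9664; working-age = 5760; ratio = 9664/5760 × 100 = 167.8

167.8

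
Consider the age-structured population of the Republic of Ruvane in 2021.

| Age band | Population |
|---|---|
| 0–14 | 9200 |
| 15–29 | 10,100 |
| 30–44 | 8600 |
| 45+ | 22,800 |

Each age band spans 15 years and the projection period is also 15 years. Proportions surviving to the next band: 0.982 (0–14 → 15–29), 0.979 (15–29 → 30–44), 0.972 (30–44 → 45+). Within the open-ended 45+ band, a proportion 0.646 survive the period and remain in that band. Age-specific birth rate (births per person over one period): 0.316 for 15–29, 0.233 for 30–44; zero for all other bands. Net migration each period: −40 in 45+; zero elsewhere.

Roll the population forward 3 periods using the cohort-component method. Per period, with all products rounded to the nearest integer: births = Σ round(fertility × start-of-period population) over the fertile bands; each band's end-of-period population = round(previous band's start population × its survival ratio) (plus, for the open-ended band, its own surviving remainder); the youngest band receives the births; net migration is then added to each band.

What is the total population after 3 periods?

After projecting period 1:
Births: 10100 × 0.316 = 3192  |  8600 × 0.233 = 2004 — total 5196
15–29: 9200 × 0.982 = 9034
30–44: 10100 × 0.979 = 9888
45+: 8600 × 0.972 + 22800 × 0.646 = 8359 + 14729 = 23088
Net migration: 45+ − 40 → 23048
Giving 5196 / 9034 / 9888 / 23048.
After projecting period 2:
Births: 9034 × 0.316 = 2855  |  9888 × 0.233 = 2304 — total 5159
15–29: 5196 × 0.982 = 5102
30–44: 9034 × 0.979 = 8844
45+: 9888 × 0.972 + 23048 × 0.646 = 9611 + 14889 = 24500
Net migration: 45+ − 40 → 24460
Giving 5159 / 5102 / 8844 / 24460.
After projecting period 3:
Births: 5102 × 0.316 = 1612  |  8844 × 0.233 = 2061 — total 3673
15–29: 5159 × 0.982 = 5066
30–44: 5102 × 0.979 = 4995
45+: 8844 × 0.972 + 24460 × 0.646 = 8596 + 15801 = 24397
Net migration: 45+ − 40 → 24357
Giving 3673 / 5066 / 4995 / 24357.
Total after period 3: 3673 + 5066 + 4995 + 24357 = 38091

38091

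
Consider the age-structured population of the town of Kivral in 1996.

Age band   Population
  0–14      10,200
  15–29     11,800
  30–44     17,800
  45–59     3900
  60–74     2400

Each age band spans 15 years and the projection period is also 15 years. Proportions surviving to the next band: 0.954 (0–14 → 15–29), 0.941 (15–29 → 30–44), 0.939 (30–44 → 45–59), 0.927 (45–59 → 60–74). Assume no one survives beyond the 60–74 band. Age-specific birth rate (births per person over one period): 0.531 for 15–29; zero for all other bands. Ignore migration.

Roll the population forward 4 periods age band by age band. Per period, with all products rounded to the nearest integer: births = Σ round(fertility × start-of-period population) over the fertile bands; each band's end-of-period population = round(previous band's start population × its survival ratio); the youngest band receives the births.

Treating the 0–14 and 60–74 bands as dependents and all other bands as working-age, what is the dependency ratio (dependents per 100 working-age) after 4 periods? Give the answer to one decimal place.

81.8

Period 1.
Births: 11800 × 0.531 = 6266
15–29: 10200 × 0.954 = 9731
30–44: 11800 × 0.941 = 11104
45–59: 17800 × 0.939 = 16714
60–74: 3900 × 0.927 = 3615
→ [6266, 9731, 11104, 16714, 3615]
Period 2.
Births: 9731 × 0.531 = 5167
15–29: 6266 × 0.954 = 5978
30–44: 9731 × 0.941 = 9157
45–59: 11104 × 0.939 = 10427
60–74: 16714 × 0.927 = 15494
→ [5167, 5978, 9157, 10427, 15494]
Period 3.
Births: 5978 × 0.531 = 3174
15–29: 5167 × 0.954 = 4929
30–44: 5978 × 0.941 = 5625
45–59: 9157 × 0.939 = 8598
60–74: 10427 × 0.927 = 9666
→ [3174, 4929, 5625, 8598, 9666]
Period 4.
Births: 4929 × 0.531 = 2617
15–29: 3174 × 0.954 = 3028
30–44: 4929 × 0.941 = 4638
45–59: 5625 × 0.939 = 5282
60–74: 8598 × 0.927 = 7970
→ [2617, 3028, 4638, 5282, 7970]
Dependents (band 0–14 + band 60–74) = 2617 + 7970 = 10587; working-age = 12948; ratio = 10587/12948 × 100 = 81.8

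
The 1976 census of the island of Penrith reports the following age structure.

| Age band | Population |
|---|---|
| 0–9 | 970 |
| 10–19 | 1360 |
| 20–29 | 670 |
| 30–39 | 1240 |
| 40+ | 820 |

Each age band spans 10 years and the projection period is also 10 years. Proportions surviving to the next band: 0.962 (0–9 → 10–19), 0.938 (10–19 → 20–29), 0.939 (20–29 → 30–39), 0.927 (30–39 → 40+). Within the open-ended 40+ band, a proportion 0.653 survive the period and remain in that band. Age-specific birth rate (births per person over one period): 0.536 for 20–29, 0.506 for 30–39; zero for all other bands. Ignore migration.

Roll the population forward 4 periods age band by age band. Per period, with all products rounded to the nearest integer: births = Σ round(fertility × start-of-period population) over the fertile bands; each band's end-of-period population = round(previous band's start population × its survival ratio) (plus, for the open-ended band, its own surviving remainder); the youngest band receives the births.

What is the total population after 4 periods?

5872

Period 1:
Births: 670 × 0.536 = 359, 1240 × 0.506 = 627 → total 986
10–19: 970 × 0.962 = 933
20–29: 1360 × 0.938 = 1276
30–39: 670 × 0.939 = 629
40+: 1240 × 0.927 + 820 × 0.653 = 1149 + 535 = 1684
→ [986, 933, 1276, 629, 1684]
Period 2:
Births: 1276 × 0.536 = 684, 629 × 0.506 = 318 → total 1002
10–19: 986 × 0.962 = 949
20–29: 933 × 0.938 = 875
30–39: 1276 × 0.939 = 1198
40+: 629 × 0.927 + 1684 × 0.653 = 583 + 1100 = 1683
→ [1002, 949, 875, 1198, 1683]
Period 3:
Births: 875 × 0.536 = 469, 1198 × 0.506 = 606 → total 1075
10–19: 1002 × 0.962 = 964
20–29: 949 × 0.938 = 890
30–39: 875 × 0.939 = 822
40+: 1198 × 0.927 + 1683 × 0.653 = 1111 + 1099 = 2210
→ [1075, 964, 890, 822, 2210]
Period 4:
Births: 890 × 0.536 = 477, 822 × 0.506 = 416 → total 893
10–19: 1075 × 0.962 = 1034
20–29: 964 × 0.938 = 904
30–39: 890 × 0.939 = 836
40+: 822 × 0.927 + 2210 × 0.653 = 762 + 1443 = 2205
→ [893, 1034, 904, 836, 2205]
Total after period 4: 893 + 1034 + 904 + 836 + 2205 = 5872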